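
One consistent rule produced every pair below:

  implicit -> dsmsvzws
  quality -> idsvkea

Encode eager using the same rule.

The output letters match the input read backwards, each shifted +10: implicit reversed is ticilpmi. Read the word backwards and shift each letter +10.
Applying it to eager: reverse → regae; then shift: r+10=b, e+10=o, g+10=q, a+10=k, e+10=o.

boqko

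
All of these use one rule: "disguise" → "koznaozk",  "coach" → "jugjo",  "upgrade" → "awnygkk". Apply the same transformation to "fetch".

The shift depends on letter class: consonant d→k is +7, but vowel i→o is +6. Two shifts are in play — +6 for a/e/i/o/u, +7 for every other letter.
Applying it to fetch: f(cons)+7=m, e(vowel)+6=k, t(cons)+7=a, c(cons)+7=j, h(cons)+7=o.

mkajo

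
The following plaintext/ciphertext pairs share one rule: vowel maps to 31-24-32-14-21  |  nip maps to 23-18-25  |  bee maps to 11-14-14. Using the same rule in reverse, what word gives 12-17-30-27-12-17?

v is letter #22 and maps to 31: an offset of 9. Each letter is replaced by its alphabet position (a=1..z=26) + 9.
Reversing it on 12-17-30-27-12-17: 12→(12−9)÷1=3=c, 17→(17−9)÷1=8=h, 30→(30−9)÷1=21=u, 27→(27−9)÷1=18=r, 12→(12−9)÷1=3=c, 17→(17−9)÷1=8=h.

church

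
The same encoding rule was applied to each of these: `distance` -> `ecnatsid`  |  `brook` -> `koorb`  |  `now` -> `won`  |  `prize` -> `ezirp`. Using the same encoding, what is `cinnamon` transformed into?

nomannic

It's just the letters in reverse order.
On cinnamon: reverse → nomannic.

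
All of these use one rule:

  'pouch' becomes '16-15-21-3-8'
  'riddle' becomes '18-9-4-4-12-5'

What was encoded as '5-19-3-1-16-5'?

escape

p is letter #16 and maps to 16: an offset of 0. Each letter is replaced by its alphabet position (a=1, b=2, …, z=26).
Reversing it on 5-19-3-1-16-5: 5=e, 19=s, 3=c, 1=a, 16=p, 5=e.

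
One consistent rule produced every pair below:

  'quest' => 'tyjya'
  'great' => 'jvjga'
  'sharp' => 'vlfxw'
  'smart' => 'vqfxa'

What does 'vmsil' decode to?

since

In quest: q→t is +3, u→y is +4, e→j is +5, s→y is +6 — the shift increases by 1 each position. Letter i (0-indexed) is shifted by i+3, so successive shifts are 3, 4, 5, ….
Undoing it on vmsil: v−3=s, m−4=i, s−5=n, i−6=c, l−7=e.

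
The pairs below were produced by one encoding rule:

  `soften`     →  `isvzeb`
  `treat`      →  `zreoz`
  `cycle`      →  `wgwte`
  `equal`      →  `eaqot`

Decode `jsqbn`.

s(18)→i(8) and o(14)→s(18) fit y≡17x+14 (mod 26); the inverse of 17 mod 26 is 23. This is an affine cipher: with a=0,…,z=25, each position x becomes (17x+14) mod 26.
Decoding jsqbn: j(9)→23·(9−14)≡15=p; s(18)→23·(18−14)≡14=o; q(16)→23·(16−14)≡20=u; b(1)→23·(1−14)≡13=n; n(13)→23·(13−14)≡3=d (all mod 26).

pound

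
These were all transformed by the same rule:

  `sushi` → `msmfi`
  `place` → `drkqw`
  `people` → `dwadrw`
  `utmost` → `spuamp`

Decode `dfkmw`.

phase

s(18)→m(12) and u(20)→s(18) fit y≡3x+10 (mod 26); the inverse of 3 mod 26 is 9. Treating letters as 0–25, the rule is x ↦ 3x + 10 (mod 26).
Reversing it on dfkmw: d(3)→9·(3−10)≡15=p; f(5)→9·(5−10)≡7=h; k(10)→9·(10−10)≡0=a; m(12)→9·(12−10)≡18=s; w(22)→9·(22−10)≡4=e (all mod 26).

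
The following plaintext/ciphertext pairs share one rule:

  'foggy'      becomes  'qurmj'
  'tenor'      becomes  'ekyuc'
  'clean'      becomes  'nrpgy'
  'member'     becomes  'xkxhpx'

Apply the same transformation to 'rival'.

Shifts by position in foggy: pos 0: f→q (+11), pos 1: o→u (+6), pos 2: g→r (+11), pos 3: g→m (+6) — repeating every 2. It's a Vigenère-style cipher with numeric key [11,6]: position i shifts by key[i mod 2].
Applying it to rival: r+11=c, i+6=o, v+11=g, a+6=g, l+11=w.

coggw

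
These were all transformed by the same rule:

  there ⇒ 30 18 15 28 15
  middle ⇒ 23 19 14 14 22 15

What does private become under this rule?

Letters become their 1-based position plus 10 (so a→11, b→12, …).
For private: p=16→26, r=18→28, i=9→19, v=22→32, a=1→11, t=20→30, e=5→15.

26 28 19 32 11 30 15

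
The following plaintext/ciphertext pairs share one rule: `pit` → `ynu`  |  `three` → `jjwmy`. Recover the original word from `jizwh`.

The word is reversed, then every letter is shifted forward by 5.
Reversing it on jizwh: shift back: j−5=e, i−5=d, z−5=u, w−5=r, h−5=c → edurc; then reverse → crude.

crude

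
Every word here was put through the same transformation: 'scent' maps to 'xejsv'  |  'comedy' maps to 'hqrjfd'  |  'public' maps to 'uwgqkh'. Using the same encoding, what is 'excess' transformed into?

Shifts by position in scent: pos 0: s→x (+5), pos 1: c→e (+2), pos 2: e→j (+5), pos 3: n→s (+5), pos 4: t→v (+2) — repeating every 3. It's a Vigenère-style cipher with numeric key [5,2,5]: position i shifts by key[i mod 3].
For excess: e+5=j, x+2=z, c+5=h, e+5=j, s+2=u, s+5=x.

jzhjux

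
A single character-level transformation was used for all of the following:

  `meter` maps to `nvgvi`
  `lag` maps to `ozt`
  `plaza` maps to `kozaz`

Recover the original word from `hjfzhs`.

squash

This is the alphabet-reversal cipher (Atbash): a becomes z, b becomes y, etc.
Decoding hjfzhs: h↔s, j↔q, f↔u, z↔a, h↔s, s↔h.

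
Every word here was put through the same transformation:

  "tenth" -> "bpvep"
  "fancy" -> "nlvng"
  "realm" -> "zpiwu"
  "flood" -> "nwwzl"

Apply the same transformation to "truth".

bccep

Shifts by position in tenth: pos 0: t→b (+8), pos 1: e→p (+11), pos 2: n→v (+8), pos 3: t→e (+11) — repeating every 2. A repeating key of period 2 is used — shifts +8, +11 over and over.
Applying it to truth: t+8=b, r+11=c, u+8=c, t+11=e, h+8=p.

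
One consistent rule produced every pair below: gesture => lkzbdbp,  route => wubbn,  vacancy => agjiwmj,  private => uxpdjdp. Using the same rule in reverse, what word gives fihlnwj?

academy

In gesture: g→l is +5, e→k is +6, s→z is +7, t→b is +8 — the shift increases by 1 each position. The shift increases by 1 at each position, starting from +5: 5, 6, 7, ….
Undoing it on fihlnwj: f−5=a, i−6=c, h−7=a, l−8=d, n−9=e, w−10=m, j−11=y.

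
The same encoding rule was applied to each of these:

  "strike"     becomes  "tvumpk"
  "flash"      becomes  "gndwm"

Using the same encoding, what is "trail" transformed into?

utdmq

In strike: s→t is +1, t→v is +2, r→u is +3, i→m is +4 — the shift increases by 1 each position. The shift increases by 1 at each position, starting from +1: 1, 2, 3, ….
On trail: t+1=u, r+2=t, a+3=d, i+4=m, l+5=q.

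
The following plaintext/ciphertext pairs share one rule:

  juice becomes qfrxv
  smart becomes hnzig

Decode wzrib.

dairy

Each pair mirrors across the alphabet (j↔q, u↔f, i↔r): positions sum to 25. This is the alphabet-reversal cipher (Atbash): a becomes z, b becomes y, etc.
Reversing it on wzrib: w↔d, z↔a, r↔i, i↔r, b↔y.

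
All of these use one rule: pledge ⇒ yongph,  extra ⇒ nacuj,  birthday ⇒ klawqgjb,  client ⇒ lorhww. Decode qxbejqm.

Shifts by position in pledge: pos 0: p→y (+9), pos 1: l→o (+3), pos 2: e→n (+9), pos 3: d→g (+3) — repeating every 2. The shifts repeat in a cycle of length 2: positions 0,1,… shift by +9, +3, then the pattern repeats.
Undoing it on qxbejqm: q−9=h, x−3=u, b−9=s, e−3=b, j−9=a, q−3=n, m−9=d.

husband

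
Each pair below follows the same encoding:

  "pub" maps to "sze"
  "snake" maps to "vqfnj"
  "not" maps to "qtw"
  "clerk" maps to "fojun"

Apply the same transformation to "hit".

The shift depends on letter class: consonant p→s is +3, but vowel u→z is +5. Two shifts are in play — +5 for a/e/i/o/u, +3 for every other letter.
On hit: h(cons)+3=k, i(vowel)+5=n, t(cons)+3=w.

knw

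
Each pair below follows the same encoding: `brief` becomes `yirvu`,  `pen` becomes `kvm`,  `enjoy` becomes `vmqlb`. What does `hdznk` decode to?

swamp

This is the alphabet-reversal cipher (Atbash): a becomes z, b becomes y, etc.
Undoing it on hdznk: h↔s, d↔w, z↔a, n↔m, k↔p.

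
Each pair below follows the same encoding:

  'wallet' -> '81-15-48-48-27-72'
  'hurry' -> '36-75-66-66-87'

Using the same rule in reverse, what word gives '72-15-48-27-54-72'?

talent

With a=1..z=26, the number is 3·pos + 12.
Decoding 72-15-48-27-54-72: 72→(72−12)÷3=20=t, 15→(15−12)÷3=1=a, 48→(48−12)÷3=12=l, 27→(27−12)÷3=5=e, 54→(54−12)÷3=14=n, 72→(72−12)÷3=20=t.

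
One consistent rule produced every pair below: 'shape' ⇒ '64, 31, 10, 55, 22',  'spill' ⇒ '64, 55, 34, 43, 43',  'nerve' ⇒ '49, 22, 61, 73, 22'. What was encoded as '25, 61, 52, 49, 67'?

s(#19)→64 and h(#8)→31: differences scale by 3, so n = 3·pos + 7. The formula is n = 3×(alphabet index, a=1) + 7.
Undoing it on 25, 61, 52, 49, 67: 25→(25−7)÷3=6=f, 61→(61−7)÷3=18=r, 52→(52−7)÷3=15=o, 49→(49−7)÷3=14=n, 67→(67−7)÷3=20=t.

front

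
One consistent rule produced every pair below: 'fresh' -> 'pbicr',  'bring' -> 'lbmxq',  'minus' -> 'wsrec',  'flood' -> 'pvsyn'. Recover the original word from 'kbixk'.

Shifts by position in fresh: pos 0: f→p (+10), pos 1: r→b (+10), pos 2: e→i (+4), pos 3: s→c (+10), pos 4: h→r (+10) — repeating every 3. A repeating key of period 3 is used — shifts +10, +10, +4 over and over.
Undoing it on kbixk: k−10=a, b−10=r, i−4=e, x−10=n, k−10=a.

arena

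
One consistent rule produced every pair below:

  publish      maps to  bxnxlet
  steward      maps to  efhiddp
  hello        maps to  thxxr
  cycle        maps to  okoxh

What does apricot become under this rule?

Vowels shift forward by 3 and consonants shift forward by 12.
On apricot: a(vowel)+3=d, p(cons)+12=b, r(cons)+12=d, i(vowel)+3=l, c(cons)+12=o, o(vowel)+3=r, t(cons)+12=f.

dbdlorf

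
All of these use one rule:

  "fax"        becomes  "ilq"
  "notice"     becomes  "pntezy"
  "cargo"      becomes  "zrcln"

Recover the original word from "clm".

Read the word backwards and shift each letter +11.
Reversing it on clm: shift back: c−11=r, l−11=a, m−11=b → rab; then reverse → bar.

bar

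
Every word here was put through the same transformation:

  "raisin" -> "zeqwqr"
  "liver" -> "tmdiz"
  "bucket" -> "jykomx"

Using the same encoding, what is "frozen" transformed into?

A repeating key of period 2 is used — shifts +8, +4 over and over.
Applying it to frozen: f+8=n, r+4=v, o+8=w, z+4=d, e+8=m, n+4=r.

nvwdmr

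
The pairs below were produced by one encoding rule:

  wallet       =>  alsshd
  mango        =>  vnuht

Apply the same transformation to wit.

The output letters match the input read backwards, each shifted +7: wallet reversed is tellaw. Read the word backwards and shift each letter +7.
On wit: reverse → tiw; then shift: t+7=a, i+7=p, w+7=d.

apd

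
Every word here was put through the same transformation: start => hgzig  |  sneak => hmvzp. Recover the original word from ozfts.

Each letter is replaced by its mirror in the alphabet: a↔z, b↔y, c↔x, and so on (the Atbash cipher).
Decoding ozfts: o↔l, z↔a, f↔u, t↔g, s↔h.

laugh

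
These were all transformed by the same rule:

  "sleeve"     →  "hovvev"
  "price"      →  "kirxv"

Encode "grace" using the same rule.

tizxv

Each pair mirrors across the alphabet (s↔h, l↔o, e↔v): positions sum to 25. Letters are reflected about the middle of the alphabet (position → 25−position): Atbash.
For grace: g↔t, r↔i, a↔z, c↔x, e↔v.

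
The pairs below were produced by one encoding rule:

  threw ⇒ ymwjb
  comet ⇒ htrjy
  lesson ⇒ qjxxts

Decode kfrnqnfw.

familiar

Every letter moves 5 places later in the alphabet, wrapping around z→a.
Reversing it on kfrnqnfw: k−5=f, f−5=a, r−5=m, n−5=i, q−5=l, n−5=i, f−5=a, w−5=r.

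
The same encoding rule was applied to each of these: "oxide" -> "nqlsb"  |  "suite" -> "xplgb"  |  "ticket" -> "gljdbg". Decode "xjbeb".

scene

o(14)→n(13) and x(23)→q(16) fit y≡9x+17 (mod 26); the inverse of 9 mod 26 is 3. This is an affine cipher: with a=0,…,z=25, each position x becomes (9x+17) mod 26.
Reversing it on xjbeb: x(23)→3·(23−17)≡18=s; j(9)→3·(9−17)≡2=c; b(1)→3·(1−17)≡4=e; e(4)→3·(4−17)≡13=n; b(1)→3·(1−17)≡4=e (all mod 26).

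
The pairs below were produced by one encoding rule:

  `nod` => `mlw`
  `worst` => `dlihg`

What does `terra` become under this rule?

Each pair mirrors across the alphabet (n↔m, o↔l, d↔w): positions sum to 25. This is the alphabet-reversal cipher (Atbash): a becomes z, b becomes y, etc.
On terra: t↔g, e↔v, r↔i, r↔i, a↔z.

gviiz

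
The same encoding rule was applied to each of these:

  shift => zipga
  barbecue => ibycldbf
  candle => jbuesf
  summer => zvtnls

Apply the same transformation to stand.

A repeating key of period 2 is used — shifts +7, +1 over and over.
Applying it to stand: s+7=z, t+1=u, a+7=h, n+1=o, d+7=k.

zuhok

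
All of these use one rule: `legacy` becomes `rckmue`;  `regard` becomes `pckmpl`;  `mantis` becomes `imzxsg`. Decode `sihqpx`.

import

This is an affine cipher: with a=0,…,z=25, each position x becomes (17x+12) mod 26.
Decoding sihqpx: s(18)→23·(18−12)≡8=i; i(8)→23·(8−12)≡12=m; h(7)→23·(7−12)≡15=p; q(16)→23·(16−12)≡14=o; p(15)→23·(15−12)≡17=r; x(23)→23·(23−12)≡19=t (all mod 26).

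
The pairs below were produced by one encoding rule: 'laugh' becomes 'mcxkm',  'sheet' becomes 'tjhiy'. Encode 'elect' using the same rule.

fnhgy

In laugh: l→m is +1, a→c is +2, u→x is +3, g→k is +4 — the shift increases by 1 each position. The shift increases by 1 at each position, starting from +1: 1, 2, 3, ….
For elect: e+1=f, l+2=n, e+3=h, c+4=g, t+5=y.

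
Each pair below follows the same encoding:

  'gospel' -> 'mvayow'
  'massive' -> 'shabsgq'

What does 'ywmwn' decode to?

spend

Each letter shifts forward by (position + 6), i.e. 6, 7, 8, … — the shift grows by one for each successive letter.
Decoding ywmwn: y−6=s, w−7=p, m−8=e, w−9=n, n−10=d.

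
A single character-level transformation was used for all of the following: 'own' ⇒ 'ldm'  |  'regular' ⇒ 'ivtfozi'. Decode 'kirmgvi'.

printer

Each pair mirrors across the alphabet (o↔l, w↔d, n↔m): positions sum to 25. Each letter is replaced by its mirror in the alphabet: a↔z, b↔y, c↔x, and so on (the Atbash cipher).
Undoing it on kirmgvi: k↔p, i↔r, r↔i, m↔n, g↔t, v↔e, i↔r.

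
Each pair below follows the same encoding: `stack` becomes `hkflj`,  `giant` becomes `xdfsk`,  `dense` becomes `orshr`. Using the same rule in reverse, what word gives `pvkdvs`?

s(18)→h(7) and t(19)→k(10) fit y≡3x+5 (mod 26); the inverse of 3 mod 26 is 9. Each letter's alphabet position (a=0..z=25) is mapped through 3·x+5 mod 26 — an affine cipher.
Reversing it on pvkdvs: p(15)→9·(15−5)≡12=m; v(21)→9·(21−5)≡14=o; k(10)→9·(10−5)≡19=t; d(3)→9·(3−5)≡8=i; v(21)→9·(21−5)≡14=o; s(18)→9·(18−5)≡13=n (all mod 26).

motion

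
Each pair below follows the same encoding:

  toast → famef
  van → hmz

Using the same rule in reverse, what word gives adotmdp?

orchard

Compare letters: t→f is +12, o→a is +12, a→m is +12 — a constant shift. This is a Caesar cipher with shift 12.
Reversing it on adotmdp: a−12=o, d−12=r, o−12=c, t−12=h, m−12=a, d−12=r, p−12=d.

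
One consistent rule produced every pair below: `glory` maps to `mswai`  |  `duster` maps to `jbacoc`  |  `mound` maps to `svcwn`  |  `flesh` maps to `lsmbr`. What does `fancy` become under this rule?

In glory: g→m is +6, l→s is +7, o→w is +8, r→a is +9 — the shift increases by 1 each position. Letter i (0-indexed) is shifted by i+6, so successive shifts are 6, 7, 8, ….
On fancy: f+6=l, a+7=h, n+8=v, c+9=l, y+10=i.

lhvli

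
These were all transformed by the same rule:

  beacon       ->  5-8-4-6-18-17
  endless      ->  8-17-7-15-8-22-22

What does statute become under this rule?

22-23-4-23-24-23-8

b is letter #2 and maps to 5: an offset of 3. Each letter is replaced by its alphabet position (a=1..z=26) + 3.
Applying it to statute: s=19→22, t=20→23, a=1→4, t=20→23, u=21→24, t=20→23, e=5→8.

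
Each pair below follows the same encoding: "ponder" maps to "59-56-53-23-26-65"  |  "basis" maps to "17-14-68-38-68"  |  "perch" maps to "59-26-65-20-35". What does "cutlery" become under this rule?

20-74-71-47-26-65-86

p(#16)→59 and o(#15)→56: differences scale by 3, so n = 3·pos + 11. The formula is n = 3×(alphabet index, a=1) + 11.
Applying it to cutlery: c=3→20, u=21→74, t=20→71, l=12→47, e=5→26, r=18→65, y=25→86.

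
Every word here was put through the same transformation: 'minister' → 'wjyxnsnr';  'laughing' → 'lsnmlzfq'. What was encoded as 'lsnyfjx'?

Two steps: reverse the string, then apply a Caesar shift of +5.
Reversing it on lsnyfjx: shift back: l−5=g, s−5=n, n−5=i, y−5=t, f−5=a, j−5=e, x−5=s → gnitaes; then reverse → seating.

seating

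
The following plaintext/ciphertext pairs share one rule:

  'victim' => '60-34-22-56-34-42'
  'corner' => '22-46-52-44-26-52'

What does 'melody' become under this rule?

v(#22)→60 and i(#9)→34: differences scale by 2, so n = 2·pos + 16. Each letter becomes 2×(its alphabet position, a=1..z=26) + 16.
Applying it to melody: m=13→42, e=5→26, l=12→40, o=15→46, d=4→24, y=25→66.

42-26-40-46-24-66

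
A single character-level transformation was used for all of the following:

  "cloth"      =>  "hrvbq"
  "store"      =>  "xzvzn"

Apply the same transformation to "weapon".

The shift increases by 1 at each position, starting from +5: 5, 6, 7, ….
Applying it to weapon: w+5=b, e+6=k, a+7=h, p+8=x, o+9=x, n+10=x.

bkhxxx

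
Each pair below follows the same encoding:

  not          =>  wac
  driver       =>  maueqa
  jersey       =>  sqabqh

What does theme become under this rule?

The shift depends on letter class: consonant n→w is +9, but vowel o→a is +12. The rule splits by letter class: vowels +12, consonants +9.
For theme: t(cons)+9=c, h(cons)+9=q, e(vowel)+12=q, m(cons)+9=v, e(vowel)+12=q.

cqqvq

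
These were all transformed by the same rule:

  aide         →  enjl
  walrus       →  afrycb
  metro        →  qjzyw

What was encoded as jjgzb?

The shift increases by 1 at each position, starting from +4: 4, 5, 6, ….
Undoing it on jjgzb: j−4=f, j−5=e, g−6=a, z−7=s, b−8=t.

feast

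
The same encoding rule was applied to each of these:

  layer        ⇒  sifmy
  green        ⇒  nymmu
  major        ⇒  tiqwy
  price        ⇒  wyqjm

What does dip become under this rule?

kqw

The shift depends on letter class: consonant l→s is +7, but vowel a→i is +8. The rule splits by letter class: vowels +8, consonants +7.
Applying it to dip: d(cons)+7=k, i(vowel)+8=q, p(cons)+7=w.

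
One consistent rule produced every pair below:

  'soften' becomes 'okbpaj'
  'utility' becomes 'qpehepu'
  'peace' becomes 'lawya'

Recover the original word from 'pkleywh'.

Compare letters: s→o is +22, o→k is +22, f→b is +22 — a constant shift. It's a constant shift of +22 (ROT22).
Decoding pkleywh: p−22=t, k−22=o, l−22=p, e−22=i, y−22=c, w−22=a, h−22=l.

topical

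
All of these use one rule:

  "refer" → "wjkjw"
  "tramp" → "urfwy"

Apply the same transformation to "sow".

The output letters match the input read backwards, each shifted +5: refer reversed is refer. Two steps: reverse the string, then apply a Caesar shift of +5.
On sow: reverse → wos; then shift: w+5=b, o+5=t, s+5=x.

btx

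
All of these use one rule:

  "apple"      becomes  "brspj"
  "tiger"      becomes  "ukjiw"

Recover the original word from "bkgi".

aide

In apple: a→b is +1, p→r is +2, p→s is +3, l→p is +4 — the shift increases by 1 each position. The shift increases by 1 at each position, starting from +1: 1, 2, 3, ….
Reversing it on bkgi: b−1=a, k−2=i, g−3=d, i−4=e.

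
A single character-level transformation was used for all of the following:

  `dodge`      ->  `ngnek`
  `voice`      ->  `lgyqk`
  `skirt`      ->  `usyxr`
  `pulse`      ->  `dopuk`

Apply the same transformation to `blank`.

d(3)→n(13) and o(14)→g(6) fit y≡23x+22 (mod 26); the inverse of 23 mod 26 is 17. This is an affine cipher: with a=0,…,z=25, each position x becomes (23x+22) mod 26.
On blank: b(1)→23·1+22≡19=t; l(11)→23·11+22≡15=p; a(0)→23·0+22≡22=w; n(13)→23·13+22≡9=j; k(10)→23·10+22≡18=s (all mod 26).

tpwjs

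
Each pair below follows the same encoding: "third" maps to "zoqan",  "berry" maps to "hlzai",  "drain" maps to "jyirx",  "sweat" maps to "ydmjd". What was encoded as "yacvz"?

Each letter shifts forward by (position + 6), i.e. 6, 7, 8, … — the shift grows by one for each successive letter.
Undoing it on yacvz: y−6=s, a−7=t, c−8=u, v−9=m, z−10=p.

stump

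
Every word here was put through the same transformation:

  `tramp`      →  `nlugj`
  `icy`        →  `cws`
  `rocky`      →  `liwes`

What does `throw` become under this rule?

Compare letters: t→n is +20, r→l is +20, a→u is +20 — a constant shift. Each letter is shifted forward by 20 in the alphabet (a Caesar shift of +20).
Applying it to throw: t+20=n, h+20=b, r+20=l, o+20=i, w+20=q.

nbliq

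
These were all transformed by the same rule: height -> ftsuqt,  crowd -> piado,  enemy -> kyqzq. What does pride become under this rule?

The output letters match the input read backwards, each shifted +12: height reversed is thgieh. Read the word backwards and shift each letter +12.
Applying it to pride: reverse → edirp; then shift: e+12=q, d+12=p, i+12=u, r+12=d, p+12=b.

qpudb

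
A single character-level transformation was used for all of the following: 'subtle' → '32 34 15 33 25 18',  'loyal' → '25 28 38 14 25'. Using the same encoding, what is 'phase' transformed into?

s is letter #19 and maps to 32: an offset of 13. Letters become their 1-based position plus 13 (so a→14, b→15, …).
For phase: p=16→29, h=8→21, a=1→14, s=19→32, e=5→18.

29 21 14 32 18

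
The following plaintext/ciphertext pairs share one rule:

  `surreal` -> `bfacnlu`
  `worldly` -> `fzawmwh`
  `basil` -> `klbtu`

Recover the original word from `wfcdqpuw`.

Shifts by position in surreal: pos 0: s→b (+9), pos 1: u→f (+11), pos 2: r→a (+9), pos 3: r→c (+11) — repeating every 2. A repeating key of period 2 is used — shifts +9, +11 over and over.
Decoding wfcdqpuw: w−9=n, f−11=u, c−9=t, d−11=s, q−9=h, p−11=e, u−9=l, w−11=l.

nutshell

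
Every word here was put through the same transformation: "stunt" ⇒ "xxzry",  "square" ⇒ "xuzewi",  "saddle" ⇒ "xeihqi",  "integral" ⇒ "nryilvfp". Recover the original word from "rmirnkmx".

midnight

Shifts by position in stunt: pos 0: s→x (+5), pos 1: t→x (+4), pos 2: u→z (+5), pos 3: n→r (+4) — repeating every 2. A repeating key of period 2 is used — shifts +5, +4 over and over.
Reversing it on rmirnkmx: r−5=m, m−4=i, i−5=d, r−4=n, n−5=i, k−4=g, m−5=h, x−4=t.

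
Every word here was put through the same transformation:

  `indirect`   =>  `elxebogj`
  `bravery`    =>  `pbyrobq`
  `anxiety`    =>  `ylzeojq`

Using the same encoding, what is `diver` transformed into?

xerob

i(8)→e(4) and n(13)→l(11) fit y≡17x+24 (mod 26); the inverse of 17 mod 26 is 23. Each letter's alphabet position (a=0..z=25) is mapped through 17·x+24 mod 26 — an affine cipher.
For diver: d(3)→17·3+24≡23=x; i(8)→17·8+24≡4=e; v(21)→17·21+24≡17=r; e(4)→17·4+24≡14=o; r(17)→17·17+24≡1=b (all mod 26).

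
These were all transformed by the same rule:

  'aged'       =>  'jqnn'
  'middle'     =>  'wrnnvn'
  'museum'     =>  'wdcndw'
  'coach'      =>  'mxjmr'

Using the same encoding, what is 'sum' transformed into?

The shift depends on letter class: consonant g→q is +10, but vowel a→j is +9. Vowels shift forward by 9 and consonants shift forward by 10.
On sum: s(cons)+10=c, u(vowel)+9=d, m(cons)+10=w.

cdw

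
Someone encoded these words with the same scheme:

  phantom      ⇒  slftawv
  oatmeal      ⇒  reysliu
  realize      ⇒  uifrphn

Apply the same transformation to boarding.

In phantom: p→s is +3, h→l is +4, a→f is +5, n→t is +6 — the shift increases by 1 each position. Letter i (0-indexed) is shifted by i+3, so successive shifts are 3, 4, 5, ….
On boarding: b+3=e, o+4=s, a+5=f, r+6=x, d+7=k, i+8=q, n+9=w, g+10=q.

esfxkqwq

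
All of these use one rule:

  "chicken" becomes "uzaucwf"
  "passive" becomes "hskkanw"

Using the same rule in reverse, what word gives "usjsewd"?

caramel

Compare letters: c→u is +18, h→z is +18, i→a is +18 — a constant shift. It's a constant shift of +18 (ROT18).
Reversing it on usjsewd: u−18=c, s−18=a, j−18=r, s−18=a, e−18=m, w−18=e, d−18=l.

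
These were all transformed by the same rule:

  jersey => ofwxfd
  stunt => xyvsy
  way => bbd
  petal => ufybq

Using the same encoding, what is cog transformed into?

The shift depends on letter class: consonant j→o is +5, but vowel e→f is +1. Vowels shift forward by 1 and consonants shift forward by 5.
For cog: c(cons)+5=h, o(vowel)+1=p, g(cons)+5=l.

hpl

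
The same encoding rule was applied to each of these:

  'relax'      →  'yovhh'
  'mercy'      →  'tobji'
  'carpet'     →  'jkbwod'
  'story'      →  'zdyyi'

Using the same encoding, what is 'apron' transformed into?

Shifts by position in relax: pos 0: r→y (+7), pos 1: e→o (+10), pos 2: l→v (+10), pos 3: a→h (+7), pos 4: x→h (+10) — repeating every 3. The shifts repeat in a cycle of length 3: positions 0,1,… shift by +7, +10, +10, then the pattern repeats.
For apron: a+7=h, p+10=z, r+10=b, o+7=v, n+10=x.

hzbvx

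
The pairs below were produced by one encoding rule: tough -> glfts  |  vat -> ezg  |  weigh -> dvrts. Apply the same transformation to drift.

wirug

Each pair mirrors across the alphabet (t↔g, o↔l, u↔f): positions sum to 25. This is the alphabet-reversal cipher (Atbash): a becomes z, b becomes y, etc.
On drift: d↔w, r↔i, i↔r, f↔u, t↔g.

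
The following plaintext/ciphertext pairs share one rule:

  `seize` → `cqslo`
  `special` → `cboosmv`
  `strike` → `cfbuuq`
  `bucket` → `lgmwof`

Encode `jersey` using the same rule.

Shifts by position in seize: pos 0: s→c (+10), pos 1: e→q (+12), pos 2: i→s (+10), pos 3: z→l (+12) — repeating every 2. A repeating key of period 2 is used — shifts +10, +12 over and over.
On jersey: j+10=t, e+12=q, r+10=b, s+12=e, e+10=o, y+12=k.

tqbeok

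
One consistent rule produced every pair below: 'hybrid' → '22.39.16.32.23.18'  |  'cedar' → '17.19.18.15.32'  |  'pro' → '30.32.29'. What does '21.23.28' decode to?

Letters become their 1-based position plus 14 (so a→15, b→16, …).
Decoding 21.23.28: 21→(21−14)÷1=7=g, 23→(23−14)÷1=9=i, 28→(28−14)÷1=14=n.

gin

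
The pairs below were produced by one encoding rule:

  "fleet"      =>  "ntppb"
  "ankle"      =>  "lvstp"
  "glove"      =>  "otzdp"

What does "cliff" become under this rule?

Two shifts are in play — +11 for a/e/i/o/u, +8 for every other letter.
On cliff: c(cons)+8=k, l(cons)+8=t, i(vowel)+11=t, f(cons)+8=n, f(cons)+8=n.

kttnn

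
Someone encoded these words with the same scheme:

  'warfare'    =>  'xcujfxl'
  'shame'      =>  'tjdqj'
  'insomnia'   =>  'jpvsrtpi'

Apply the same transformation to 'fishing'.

gkvlntn

In warfare: w→x is +1, a→c is +2, r→u is +3, f→j is +4 — the shift increases by 1 each position. The shift increases by 1 at each position, starting from +1: 1, 2, 3, ….
Applying it to fishing: f+1=g, i+2=k, s+3=v, h+4=l, i+5=n, n+6=t, g+7=n.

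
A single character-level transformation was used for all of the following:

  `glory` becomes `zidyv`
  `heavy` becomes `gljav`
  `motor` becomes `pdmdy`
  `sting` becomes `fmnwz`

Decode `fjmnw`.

satin

g(6)→z(25) and l(11)→i(8) fit y≡7x+9 (mod 26); the inverse of 7 mod 26 is 15. Each letter's alphabet position (a=0..z=25) is mapped through 7·x+9 mod 26 — an affine cipher.
Undoing it on fjmnw: f(5)→15·(5−9)≡18=s; j(9)→15·(9−9)≡0=a; m(12)→15·(12−9)≡19=t; n(13)→15·(13−9)≡8=i; w(22)→15·(22−9)≡13=n (all mod 26).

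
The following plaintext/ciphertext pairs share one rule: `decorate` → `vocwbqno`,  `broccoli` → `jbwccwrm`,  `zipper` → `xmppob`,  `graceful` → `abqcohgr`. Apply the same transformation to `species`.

Treating letters as 0–25, the rule is x ↦ 19x + 16 (mod 26).
On species: s(18)→19·18+16≡20=u; p(15)→19·15+16≡15=p; e(4)→19·4+16≡14=o; c(2)→19·2+16≡2=c; i(8)→19·8+16≡12=m; e(4)→19·4+16≡14=o; s(18)→19·18+16≡20=u (all mod 26).

upocmou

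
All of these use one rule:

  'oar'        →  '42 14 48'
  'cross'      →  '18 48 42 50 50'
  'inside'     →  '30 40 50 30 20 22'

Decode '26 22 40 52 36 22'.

o(#15)→42 and a(#1)→14: differences scale by 2, so n = 2·pos + 12. Each letter becomes 2×(its alphabet position, a=1..z=26) + 12.
Undoing it on 26 22 40 52 36 22: 26→(26−12)÷2=7=g, 22→(22−12)÷2=5=e, 40→(40−12)÷2=14=n, 52→(52−12)÷2=20=t, 36→(36−12)÷2=12=l, 22→(22−12)÷2=5=e.

gentle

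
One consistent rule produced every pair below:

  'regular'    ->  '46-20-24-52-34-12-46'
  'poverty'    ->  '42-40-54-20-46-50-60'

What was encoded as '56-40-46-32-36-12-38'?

workman

Each letter becomes 2×(its alphabet position, a=1..z=26) + 10.
Reversing it on 56-40-46-32-36-12-38: 56→(56−10)÷2=23=w, 40→(40−10)÷2=15=o, 46→(46−10)÷2=18=r, 32→(32−10)÷2=11=k, 36→(36−10)÷2=13=m, 12→(12−10)÷2=1=a, 38→(38−10)÷2=14=n.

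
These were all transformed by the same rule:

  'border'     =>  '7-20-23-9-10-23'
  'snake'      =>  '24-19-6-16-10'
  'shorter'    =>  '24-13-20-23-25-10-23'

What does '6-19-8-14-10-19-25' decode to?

b is letter #2 and maps to 7: an offset of 5. Letters become their 1-based position plus 5 (so a→6, b→7, …).
Undoing it on 6-19-8-14-10-19-25: 6→(6−5)÷1=1=a, 19→(19−5)÷1=14=n, 8→(8−5)÷1=3=c, 14→(14−5)÷1=9=i, 10→(10−5)÷1=5=e, 19→(19−5)÷1=14=n, 25→(25−5)÷1=20=t.

ancient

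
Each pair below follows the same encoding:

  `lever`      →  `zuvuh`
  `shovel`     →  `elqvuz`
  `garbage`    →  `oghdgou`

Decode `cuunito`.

keeping

l(11)→z(25) and e(4)→u(20) fit y≡23x+6 (mod 26); the inverse of 23 mod 26 is 17. Treating letters as 0–25, the rule is x ↦ 23x + 6 (mod 26).
Reversing it on cuunito: c(2)→17·(2−6)≡10=k; u(20)→17·(20−6)≡4=e; u(20)→17·(20−6)≡4=e; n(13)→17·(13−6)≡15=p; i(8)→17·(8−6)≡8=i; t(19)→17·(19−6)≡13=n; o(14)→17·(14−6)≡6=g (all mod 26).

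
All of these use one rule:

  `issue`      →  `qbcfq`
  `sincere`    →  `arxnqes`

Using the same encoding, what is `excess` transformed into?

mgmpef

In issue: i→q is +8, s→b is +9, s→c is +10, u→f is +11 — the shift increases by 1 each position. The shift increases by 1 at each position, starting from +8: 8, 9, 10, ….
On excess: e+8=m, x+9=g, c+10=m, e+11=p, s+12=e, s+13=f.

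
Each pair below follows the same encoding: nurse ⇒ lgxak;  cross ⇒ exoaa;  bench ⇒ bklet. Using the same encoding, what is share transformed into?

atyxk

n(13)→l(11) and u(20)→g(6) fit y≡3x+24 (mod 26); the inverse of 3 mod 26 is 9. Treating letters as 0–25, the rule is x ↦ 3x + 24 (mod 26).
For share: s(18)→3·18+24≡0=a; h(7)→3·7+24≡19=t; a(0)→3·0+24≡24=y; r(17)→3·17+24≡23=x; e(4)→3·4+24≡10=k (all mod 26).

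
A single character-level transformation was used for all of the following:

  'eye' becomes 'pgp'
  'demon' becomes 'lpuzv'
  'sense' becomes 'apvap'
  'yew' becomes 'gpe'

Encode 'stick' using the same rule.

abtks

The shift depends on letter class: consonant y→g is +8, but vowel e→p is +11. Vowels shift forward by 11 and consonants shift forward by 8.
On stick: s(cons)+8=a, t(cons)+8=b, i(vowel)+11=t, c(cons)+8=k, k(cons)+8=s.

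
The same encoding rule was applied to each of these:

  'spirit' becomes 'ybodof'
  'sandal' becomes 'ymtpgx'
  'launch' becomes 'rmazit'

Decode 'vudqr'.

Shifts by position in spirit: pos 0: s→y (+6), pos 1: p→b (+12), pos 2: i→o (+6), pos 3: r→d (+12) — repeating every 2. A repeating key of period 2 is used — shifts +6, +12 over and over.
Undoing it on vudqr: v−6=p, u−12=i, d−6=x, q−12=e, r−6=l.

pixel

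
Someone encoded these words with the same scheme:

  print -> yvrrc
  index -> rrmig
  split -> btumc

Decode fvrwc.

wrist

Shifts by position in print: pos 0: p→y (+9), pos 1: r→v (+4), pos 2: i→r (+9), pos 3: n→r (+4) — repeating every 2. It's a Vigenère-style cipher with numeric key [9,4]: position i shifts by key[i mod 2].
Undoing it on fvrwc: f−9=w, v−4=r, r−9=i, w−4=s, c−9=t.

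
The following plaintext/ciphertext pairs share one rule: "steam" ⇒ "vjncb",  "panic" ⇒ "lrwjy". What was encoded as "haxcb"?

story

The output letters match the input read backwards, each shifted +9: steam reversed is maets. Read the word backwards and shift each letter +9.
Decoding haxcb: shift back: h−9=y, a−9=r, x−9=o, c−9=t, b−9=s → yrots; then reverse → story.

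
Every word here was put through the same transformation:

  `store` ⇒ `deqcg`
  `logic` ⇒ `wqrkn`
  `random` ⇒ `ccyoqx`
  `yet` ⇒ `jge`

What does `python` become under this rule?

ajesqy

The shift depends on letter class: consonant s→d is +11, but vowel o→q is +2. The rule splits by letter class: vowels +2, consonants +11.
For python: p(cons)+11=a, y(cons)+11=j, t(cons)+11=e, h(cons)+11=s, o(vowel)+2=q, n(cons)+11=y.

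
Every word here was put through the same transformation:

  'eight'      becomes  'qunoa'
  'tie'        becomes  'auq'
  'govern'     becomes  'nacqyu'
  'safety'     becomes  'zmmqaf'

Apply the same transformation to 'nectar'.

The shift depends on letter class: consonant g→n is +7, but vowel e→q is +12. Vowels shift forward by 12 and consonants shift forward by 7.
Applying it to nectar: n(cons)+7=u, e(vowel)+12=q, c(cons)+7=j, t(cons)+7=a, a(vowel)+12=m, r(cons)+7=y.

uqjamy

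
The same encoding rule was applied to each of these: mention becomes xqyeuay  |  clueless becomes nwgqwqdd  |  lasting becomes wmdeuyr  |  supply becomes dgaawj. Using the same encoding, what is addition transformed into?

The shift depends on letter class: consonant m→x is +11, but vowel e→q is +12. Vowels shift forward by 12 and consonants shift forward by 11.
For addition: a(vowel)+12=m, d(cons)+11=o, d(cons)+11=o, i(vowel)+12=u, t(cons)+11=e, i(vowel)+12=u, o(vowel)+12=a, n(cons)+11=y.

mooueuay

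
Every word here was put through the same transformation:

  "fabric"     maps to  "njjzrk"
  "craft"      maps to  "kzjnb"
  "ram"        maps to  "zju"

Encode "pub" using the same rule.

xdj

The shift depends on letter class: consonant f→n is +8, but vowel a→j is +9. Vowels shift forward by 9 and consonants shift forward by 8.
For pub: p(cons)+8=x, u(vowel)+9=d, b(cons)+8=j.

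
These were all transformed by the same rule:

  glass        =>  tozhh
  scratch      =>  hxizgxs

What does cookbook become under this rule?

Each pair mirrors across the alphabet (g↔t, l↔o, a↔z): positions sum to 25. Each letter is replaced by its mirror in the alphabet: a↔z, b↔y, c↔x, and so on (the Atbash cipher).
On cookbook: c↔x, o↔l, o↔l, k↔p, b↔y, o↔l, o↔l, k↔p.

xllpyllp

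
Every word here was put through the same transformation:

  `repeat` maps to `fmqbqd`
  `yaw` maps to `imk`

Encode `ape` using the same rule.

qbm

The output letters match the input read backwards, each shifted +12: repeat reversed is taeper. Read the word backwards and shift each letter +12.
For ape: reverse → epa; then shift: e+12=q, p+12=b, a+12=m.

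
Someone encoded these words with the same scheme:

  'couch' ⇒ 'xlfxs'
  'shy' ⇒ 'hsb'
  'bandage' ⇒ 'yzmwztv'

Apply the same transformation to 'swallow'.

Each pair mirrors across the alphabet (c↔x, o↔l, u↔f): positions sum to 25. Letters are reflected about the middle of the alphabet (position → 25−position): Atbash.
Applying it to swallow: s↔h, w↔d, a↔z, l↔o, l↔o, o↔l, w↔d.

hdzoold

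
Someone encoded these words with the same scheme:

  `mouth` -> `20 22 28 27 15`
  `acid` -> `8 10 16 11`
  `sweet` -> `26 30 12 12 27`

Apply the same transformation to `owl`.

Each letter is replaced by its alphabet position (a=1..z=26) + 7.
For owl: o=15→22, w=23→30, l=12→19.

22 30 19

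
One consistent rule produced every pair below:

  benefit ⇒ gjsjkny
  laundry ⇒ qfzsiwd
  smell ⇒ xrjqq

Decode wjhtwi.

record

Compare letters: b→g is +5, e→j is +5, n→s is +5 — a constant shift. This is a Caesar cipher with shift 5.
Decoding wjhtwi: w−5=r, j−5=e, h−5=c, t−5=o, w−5=r, i−5=d.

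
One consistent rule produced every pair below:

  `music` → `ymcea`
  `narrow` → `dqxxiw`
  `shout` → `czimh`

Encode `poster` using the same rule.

nichkx

m(12)→y(24) and u(20)→m(12) fit y≡5x+16 (mod 26); the inverse of 5 mod 26 is 21. This is an affine cipher: with a=0,…,z=25, each position x becomes (5x+16) mod 26.
Applying it to poster: p(15)→5·15+16≡13=n; o(14)→5·14+16≡8=i; s(18)→5·18+16≡2=c; t(19)→5·19+16≡7=h; e(4)→5·4+16≡10=k; r(17)→5·17+16≡23=x (all mod 26).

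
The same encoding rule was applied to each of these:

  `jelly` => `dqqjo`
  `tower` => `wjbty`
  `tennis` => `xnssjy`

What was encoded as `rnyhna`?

victim

Read the word backwards and shift each letter +5.
Undoing it on rnyhna: shift back: r−5=m, n−5=i, y−5=t, h−5=c, n−5=i, a−5=v → mitciv; then reverse → victim.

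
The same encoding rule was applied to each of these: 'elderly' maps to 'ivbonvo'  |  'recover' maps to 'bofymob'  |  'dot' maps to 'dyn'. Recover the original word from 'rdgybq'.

Two steps: reverse the string, then apply a Caesar shift of +10.
Reversing it on rdgybq: shift back: r−10=h, d−10=t, g−10=w, y−10=o, b−10=r, q−10=g → htworg; then reverse → growth.

growth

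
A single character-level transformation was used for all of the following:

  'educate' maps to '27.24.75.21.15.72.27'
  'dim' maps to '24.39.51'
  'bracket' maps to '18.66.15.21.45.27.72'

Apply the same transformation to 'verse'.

78.27.66.69.27

e(#5)→27 and d(#4)→24: differences scale by 3, so n = 3·pos + 12. With a=1..z=26, the number is 3·pos + 12.
On verse: v=22→78, e=5→27, r=18→66, s=19→69, e=5→27.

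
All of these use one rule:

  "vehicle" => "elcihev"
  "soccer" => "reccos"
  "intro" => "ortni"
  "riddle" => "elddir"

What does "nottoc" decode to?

It's just the letters in reverse order.
Undoing it on nottoc: then reverse → cotton.

cotton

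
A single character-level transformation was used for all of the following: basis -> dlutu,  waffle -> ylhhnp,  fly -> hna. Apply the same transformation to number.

The shift depends on letter class: consonant b→d is +2, but vowel a→l is +11. Two shifts are in play — +11 for a/e/i/o/u, +2 for every other letter.
On number: n(cons)+2=p, u(vowel)+11=f, m(cons)+2=o, b(cons)+2=d, e(vowel)+11=p, r(cons)+2=t.

pfodpt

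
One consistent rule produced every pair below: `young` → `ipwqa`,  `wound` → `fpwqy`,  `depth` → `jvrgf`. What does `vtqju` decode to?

The output letters match the input read backwards, each shifted +2: young reversed is gnuoy. Two steps: reverse the string, then apply a Caesar shift of +2.
Reversing it on vtqju: shift back: v−2=t, t−2=r, q−2=o, j−2=h, u−2=s → trohs; then reverse → short.

short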